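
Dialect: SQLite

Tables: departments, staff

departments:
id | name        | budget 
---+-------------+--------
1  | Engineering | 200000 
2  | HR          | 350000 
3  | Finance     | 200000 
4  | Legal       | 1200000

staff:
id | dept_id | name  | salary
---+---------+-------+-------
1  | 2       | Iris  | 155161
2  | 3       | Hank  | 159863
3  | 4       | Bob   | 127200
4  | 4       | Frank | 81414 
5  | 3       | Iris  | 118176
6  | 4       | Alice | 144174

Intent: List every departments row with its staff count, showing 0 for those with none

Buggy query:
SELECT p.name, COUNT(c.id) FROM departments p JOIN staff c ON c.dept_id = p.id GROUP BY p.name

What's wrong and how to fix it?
Bug: INNER JOIN drops departments rows that have no matching staff rows

Fix: Use LEFT JOIN so parents without children still appear (COUNT(c.id) gives 0)

Corrected query:
SELECT p.name, COUNT(c.id) FROM departments p LEFT JOIN staff c ON c.dept_id = p.id GROUP BY p.name

Result:
name        | COUNT(c.id)
------------+------------
Engineering | 0          
Finance     | 2          
HR          | 1          
Legal       | 3          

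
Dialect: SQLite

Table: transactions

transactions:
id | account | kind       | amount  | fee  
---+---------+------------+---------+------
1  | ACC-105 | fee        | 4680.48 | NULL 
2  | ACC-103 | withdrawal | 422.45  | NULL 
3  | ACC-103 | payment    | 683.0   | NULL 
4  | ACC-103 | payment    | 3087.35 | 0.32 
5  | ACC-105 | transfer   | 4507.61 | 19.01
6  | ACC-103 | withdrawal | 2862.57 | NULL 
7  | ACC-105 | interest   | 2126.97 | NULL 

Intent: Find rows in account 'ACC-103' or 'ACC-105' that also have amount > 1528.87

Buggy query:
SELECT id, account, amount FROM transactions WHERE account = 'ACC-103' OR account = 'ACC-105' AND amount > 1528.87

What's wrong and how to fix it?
Bug: AND binds tighter than OR, so this parses as account = 'ACC-103' OR (account = 'ACC-105' AND amount > 1528.87)

Fix: Add parentheses around the OR so the AND applies to both alternatives

Corrected query:
SELECT id, account, amount FROM transactions WHERE (account = 'ACC-103' OR account = 'ACC-105') AND amount > 1528.87

Result:
id | account | amount 
---+---------+--------
1  | ACC-105 | 4680.48
4  | ACC-103 | 3087.35
5  | ACC-105 | 4507.61
6  | ACC-103 | 2862.57
7  | ACC-105 | 2126.97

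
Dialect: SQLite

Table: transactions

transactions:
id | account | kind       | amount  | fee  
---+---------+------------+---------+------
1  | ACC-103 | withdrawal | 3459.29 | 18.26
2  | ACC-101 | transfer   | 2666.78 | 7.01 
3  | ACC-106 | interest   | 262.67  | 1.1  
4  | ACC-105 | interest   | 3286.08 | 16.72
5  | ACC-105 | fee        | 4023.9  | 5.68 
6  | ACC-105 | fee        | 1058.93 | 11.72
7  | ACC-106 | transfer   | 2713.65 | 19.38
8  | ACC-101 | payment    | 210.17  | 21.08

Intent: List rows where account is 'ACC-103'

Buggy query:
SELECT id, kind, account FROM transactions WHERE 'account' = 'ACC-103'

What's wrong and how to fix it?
Bug: 'account' in single quotes is a string literal, not the column; the comparison is literal-vs-literal and never true

Fix: Remove the quotes around the column name (or use double quotes for an identifier)

Corrected query:
SELECT id, kind, account FROM transactions WHERE account = 'ACC-103'

Result:
id | kind       | account
---+------------+--------
1  | withdrawal | ACC-103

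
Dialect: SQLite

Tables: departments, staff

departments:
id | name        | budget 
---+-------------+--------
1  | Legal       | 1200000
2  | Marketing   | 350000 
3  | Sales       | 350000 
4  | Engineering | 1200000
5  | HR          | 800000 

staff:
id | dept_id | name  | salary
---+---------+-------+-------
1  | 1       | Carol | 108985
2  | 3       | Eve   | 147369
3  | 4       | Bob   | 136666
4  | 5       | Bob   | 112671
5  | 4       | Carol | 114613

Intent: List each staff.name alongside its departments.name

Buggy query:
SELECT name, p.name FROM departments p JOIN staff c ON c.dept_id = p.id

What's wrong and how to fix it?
Bug: 'name' exists in both joined tables, so the database can't tell which one is meant

Fix: Prefix ambiguous columns with the table alias

Corrected query:
SELECT c.name, p.name FROM departments p JOIN staff c ON c.dept_id = p.id

Result:
name  | name       
------+------------
Carol | Legal      
Eve   | Sales      
Bob   | Engineering
Bob   | HR         
Carol | Engineering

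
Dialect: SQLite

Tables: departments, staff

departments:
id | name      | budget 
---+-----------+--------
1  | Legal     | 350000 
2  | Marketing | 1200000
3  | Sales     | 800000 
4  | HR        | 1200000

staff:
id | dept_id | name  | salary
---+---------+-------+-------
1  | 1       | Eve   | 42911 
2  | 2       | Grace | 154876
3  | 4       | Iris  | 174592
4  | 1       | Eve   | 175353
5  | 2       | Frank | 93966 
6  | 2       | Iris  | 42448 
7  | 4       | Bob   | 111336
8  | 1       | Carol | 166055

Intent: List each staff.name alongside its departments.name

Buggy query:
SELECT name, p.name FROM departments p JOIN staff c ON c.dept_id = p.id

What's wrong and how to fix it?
Bug: 'name' exists in both joined tables, so the database can't tell which one is meant

Fix: Prefix ambiguous columns with the table alias

Corrected query:
SELECT c.name, p.name FROM departments p JOIN staff c ON c.dept_id = p.id

Result:
name  | name     
------+----------
Eve   | Legal    
Grace | Marketing
Iris  | HR       
Eve   | Legal    
Frank | Marketing
Iris  | Marketing
Bob   | HR       
Carol | Legal    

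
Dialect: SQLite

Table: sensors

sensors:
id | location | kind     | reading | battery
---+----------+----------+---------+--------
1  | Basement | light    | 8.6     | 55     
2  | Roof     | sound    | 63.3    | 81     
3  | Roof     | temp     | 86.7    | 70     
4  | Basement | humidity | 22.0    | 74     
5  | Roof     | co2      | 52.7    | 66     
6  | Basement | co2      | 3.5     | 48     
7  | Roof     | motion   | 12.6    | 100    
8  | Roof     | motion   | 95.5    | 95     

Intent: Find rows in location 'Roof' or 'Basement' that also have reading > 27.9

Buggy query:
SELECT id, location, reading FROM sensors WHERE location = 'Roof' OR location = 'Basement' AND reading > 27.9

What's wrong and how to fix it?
Bug: AND binds tighter than OR, so this parses as location = 'Roof' OR (location = 'Basement' AND reading > 27.9)

Fix: Add parentheses around the OR so the AND applies to both alternatives

Corrected query:
SELECT id, location, reading FROM sensors WHERE (location = 'Roof' OR location = 'Basement') AND reading > 27.9

Result:
id | location | reading
---+----------+--------
2  | Roof     | 63.3   
3  | Roof     | 86.7   
5  | Roof     | 52.7   
8  | Roof     | 95.5   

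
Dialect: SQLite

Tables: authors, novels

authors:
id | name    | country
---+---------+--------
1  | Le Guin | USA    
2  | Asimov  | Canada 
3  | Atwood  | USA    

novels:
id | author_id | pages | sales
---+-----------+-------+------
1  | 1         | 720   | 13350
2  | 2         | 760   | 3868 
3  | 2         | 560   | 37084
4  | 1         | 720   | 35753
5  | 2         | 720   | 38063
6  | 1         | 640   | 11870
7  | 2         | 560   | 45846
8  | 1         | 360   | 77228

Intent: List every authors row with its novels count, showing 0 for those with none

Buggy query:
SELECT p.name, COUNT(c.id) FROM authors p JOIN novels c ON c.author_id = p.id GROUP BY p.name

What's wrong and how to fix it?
Bug: INNER JOIN drops authors rows that have no matching novels rows

Fix: Use LEFT JOIN so parents without children still appear (COUNT(c.id) gives 0)

Corrected query:
SELECT p.name, COUNT(c.id) FROM authors p LEFT JOIN novels c ON c.author_id = p.id GROUP BY p.name

Result:
name    | COUNT(c.id)
--------+------------
Asimov  | 4          
Atwood  | 0          
Le Guin | 4          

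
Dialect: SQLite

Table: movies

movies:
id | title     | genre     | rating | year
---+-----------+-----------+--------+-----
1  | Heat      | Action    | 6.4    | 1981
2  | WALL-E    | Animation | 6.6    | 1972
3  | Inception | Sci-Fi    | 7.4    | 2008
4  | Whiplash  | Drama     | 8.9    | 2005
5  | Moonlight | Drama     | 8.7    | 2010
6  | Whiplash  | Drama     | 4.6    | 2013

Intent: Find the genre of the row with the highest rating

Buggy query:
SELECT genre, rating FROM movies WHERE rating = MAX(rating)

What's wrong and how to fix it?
Bug: MAX(rating) is an aggregate and cannot be used directly in WHERE

Fix: Use a subquery: WHERE rating = (SELECT MAX(rating) FROM movies)

Corrected query:
SELECT genre, rating FROM movies WHERE rating = (SELECT MAX(rating) FROM movies)

Result:
genre | rating
------+-------
Drama | 8.9   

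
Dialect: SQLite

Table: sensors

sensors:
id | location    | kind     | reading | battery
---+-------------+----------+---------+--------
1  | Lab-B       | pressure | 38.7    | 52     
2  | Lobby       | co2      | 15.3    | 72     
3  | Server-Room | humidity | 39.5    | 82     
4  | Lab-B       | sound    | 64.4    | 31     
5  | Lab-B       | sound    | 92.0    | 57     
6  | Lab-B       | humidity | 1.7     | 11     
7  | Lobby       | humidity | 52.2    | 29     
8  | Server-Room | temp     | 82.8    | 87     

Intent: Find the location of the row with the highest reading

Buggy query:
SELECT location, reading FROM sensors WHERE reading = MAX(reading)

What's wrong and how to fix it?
Bug: MAX(reading) is an aggregate and cannot be used directly in WHERE

Fix: Wrap MAX in a scalar subquery so WHERE compares against a single value

Corrected query:
SELECT location, reading FROM sensors WHERE reading = (SELECT MAX(reading) FROM sensors)

Result:
location | reading
---------+--------
Lab-B    | 92     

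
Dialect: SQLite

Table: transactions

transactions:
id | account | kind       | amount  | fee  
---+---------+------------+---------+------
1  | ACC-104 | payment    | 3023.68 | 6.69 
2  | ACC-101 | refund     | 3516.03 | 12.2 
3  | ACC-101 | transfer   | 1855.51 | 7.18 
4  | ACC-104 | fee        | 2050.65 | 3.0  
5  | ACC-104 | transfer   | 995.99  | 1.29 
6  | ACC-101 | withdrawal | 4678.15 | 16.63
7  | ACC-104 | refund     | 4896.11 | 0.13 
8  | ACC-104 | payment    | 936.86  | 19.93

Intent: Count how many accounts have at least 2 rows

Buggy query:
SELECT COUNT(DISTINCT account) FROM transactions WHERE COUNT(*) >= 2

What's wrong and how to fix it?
Bug: WHERE filters individual rows, not groups, so a group-level COUNT is invalid there

Fix: Group first with HAVING COUNT(*) >= 2, then COUNT the resulting groups

Corrected query:
SELECT COUNT(*) FROM (SELECT account FROM transactions GROUP BY account HAVING COUNT(*) >= 2)

Result:
COUNT(*)
--------
2       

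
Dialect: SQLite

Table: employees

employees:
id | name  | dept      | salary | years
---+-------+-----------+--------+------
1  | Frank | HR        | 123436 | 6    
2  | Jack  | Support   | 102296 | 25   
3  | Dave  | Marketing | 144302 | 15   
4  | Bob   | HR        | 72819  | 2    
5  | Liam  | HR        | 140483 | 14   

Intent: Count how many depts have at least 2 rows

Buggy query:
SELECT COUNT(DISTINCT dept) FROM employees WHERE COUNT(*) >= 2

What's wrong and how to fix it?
Bug: WHERE filters individual rows, not groups, so a group-level COUNT is invalid there

Fix: Use a subquery that GROUPs and filters with HAVING, then count its rows

Corrected query:
SELECT COUNT(*) FROM (SELECT dept FROM employees GROUP BY dept HAVING COUNT(*) >= 2)

Result:
COUNT(*)
--------
1       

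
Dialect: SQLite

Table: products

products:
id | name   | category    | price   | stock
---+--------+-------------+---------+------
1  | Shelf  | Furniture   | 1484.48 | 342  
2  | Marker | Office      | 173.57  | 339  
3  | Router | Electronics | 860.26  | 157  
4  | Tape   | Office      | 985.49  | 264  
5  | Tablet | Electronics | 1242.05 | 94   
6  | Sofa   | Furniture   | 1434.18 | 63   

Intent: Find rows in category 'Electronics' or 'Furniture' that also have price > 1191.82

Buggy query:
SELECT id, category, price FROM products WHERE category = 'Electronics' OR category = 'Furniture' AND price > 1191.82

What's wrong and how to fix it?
Bug: AND binds tighter than OR, so this parses as category = 'Electronics' OR (category = 'Furniture' AND price > 1191.82)

Fix: Add parentheses around the OR so the AND applies to both alternatives

Corrected query:
SELECT id, category, price FROM products WHERE (category = 'Electronics' OR category = 'Furniture') AND price > 1191.82

Result:
id | category    | price  
---+-------------+--------
1  | Furniture   | 1484.48
5  | Electronics | 1242.05
6  | Furniture   | 1434.18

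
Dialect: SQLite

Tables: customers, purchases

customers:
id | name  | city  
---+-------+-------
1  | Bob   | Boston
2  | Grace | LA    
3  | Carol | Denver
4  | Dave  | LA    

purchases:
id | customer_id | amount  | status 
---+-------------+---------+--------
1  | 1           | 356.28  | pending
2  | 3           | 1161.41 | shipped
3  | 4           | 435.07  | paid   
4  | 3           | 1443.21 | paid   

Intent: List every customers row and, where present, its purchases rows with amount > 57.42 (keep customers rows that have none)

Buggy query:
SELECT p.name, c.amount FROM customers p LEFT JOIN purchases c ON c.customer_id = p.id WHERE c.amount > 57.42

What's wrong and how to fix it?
Bug: Filtering c.amount in WHERE discards the NULL rows produced by LEFT JOIN, turning it into an inner join

Fix: Move the right-table condition into the ON clause so unmatched parents are kept

Corrected query:
SELECT p.name, c.amount FROM customers p LEFT JOIN purchases c ON c.customer_id = p.id AND c.amount > 57.42

Result:
name  | amount 
------+--------
Bob   | 356.28 
Grace | NULL   
Carol | 1161.41
Carol | 1443.21
Dave  | 435.07 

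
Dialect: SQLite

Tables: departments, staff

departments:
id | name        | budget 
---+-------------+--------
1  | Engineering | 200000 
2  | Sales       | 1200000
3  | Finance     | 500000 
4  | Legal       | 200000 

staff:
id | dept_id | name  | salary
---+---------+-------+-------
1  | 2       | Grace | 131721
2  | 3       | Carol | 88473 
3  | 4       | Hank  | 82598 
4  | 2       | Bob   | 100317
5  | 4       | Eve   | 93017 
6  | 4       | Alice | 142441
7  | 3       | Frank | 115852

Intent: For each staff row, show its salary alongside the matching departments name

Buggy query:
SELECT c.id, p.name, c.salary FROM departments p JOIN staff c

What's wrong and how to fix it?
Bug: JOIN with no ON clause produces a cartesian product; every staff row pairs with every departments row

Fix: Specify the join condition linking the foreign key to the parent id

Corrected query:
SELECT c.id, p.name, c.salary FROM departments p JOIN staff c ON c.dept_id = p.id

Result:
id | name    | salary
---+---------+-------
1  | Sales   | 131721
2  | Finance | 88473 
3  | Legal   | 82598 
4  | Sales   | 100317
5  | Legal   | 93017 
6  | Legal   | 142441
7  | Finance | 115852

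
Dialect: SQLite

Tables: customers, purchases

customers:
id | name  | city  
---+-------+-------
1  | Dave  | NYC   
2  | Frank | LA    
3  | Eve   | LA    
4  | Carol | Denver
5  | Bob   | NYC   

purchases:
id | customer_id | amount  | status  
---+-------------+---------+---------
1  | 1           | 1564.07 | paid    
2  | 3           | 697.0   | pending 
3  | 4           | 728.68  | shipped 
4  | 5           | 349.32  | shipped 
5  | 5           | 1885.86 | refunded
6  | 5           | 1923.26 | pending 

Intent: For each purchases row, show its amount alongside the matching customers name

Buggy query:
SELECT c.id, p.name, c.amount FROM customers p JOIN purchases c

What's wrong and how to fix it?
Bug: Missing join condition: each purchases row is matched to all customers rows instead of just its own

Fix: Specify the join condition linking the foreign key to the parent id

Corrected query:
SELECT c.id, p.name, c.amount FROM customers p JOIN purchases c ON c.customer_id = p.id

Result:
id | name  | amount 
---+-------+--------
1  | Dave  | 1564.07
2  | Eve   | 697    
3  | Carol | 728.68 
4  | Bob   | 349.32 
5  | Bob   | 1885.86
6  | Bob   | 1923.26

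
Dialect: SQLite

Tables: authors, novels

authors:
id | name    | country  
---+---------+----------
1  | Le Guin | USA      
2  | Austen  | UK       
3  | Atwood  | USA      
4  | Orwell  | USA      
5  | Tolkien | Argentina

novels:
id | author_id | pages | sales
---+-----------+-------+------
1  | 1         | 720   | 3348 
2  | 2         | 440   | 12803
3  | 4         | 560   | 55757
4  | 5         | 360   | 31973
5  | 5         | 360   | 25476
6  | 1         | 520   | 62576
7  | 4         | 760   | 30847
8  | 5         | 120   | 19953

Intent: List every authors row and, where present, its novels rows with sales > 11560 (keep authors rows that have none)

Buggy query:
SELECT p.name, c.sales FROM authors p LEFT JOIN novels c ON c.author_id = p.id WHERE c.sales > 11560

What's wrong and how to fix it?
Bug: Filtering c.sales in WHERE discards the NULL rows produced by LEFT JOIN, turning it into an inner join

Fix: Put 'c.sales > 11560' in the JOIN's ON clause instead of WHERE

Corrected query:
SELECT p.name, c.sales FROM authors p LEFT JOIN novels c ON c.author_id = p.id AND c.sales > 11560

Result:
name    | sales
--------+------
Le Guin | 62576
Austen  | 12803
Atwood  | NULL 
Orwell  | 30847
Orwell  | 55757
Tolkien | 19953
Tolkien | 25476
Tolkien | 31973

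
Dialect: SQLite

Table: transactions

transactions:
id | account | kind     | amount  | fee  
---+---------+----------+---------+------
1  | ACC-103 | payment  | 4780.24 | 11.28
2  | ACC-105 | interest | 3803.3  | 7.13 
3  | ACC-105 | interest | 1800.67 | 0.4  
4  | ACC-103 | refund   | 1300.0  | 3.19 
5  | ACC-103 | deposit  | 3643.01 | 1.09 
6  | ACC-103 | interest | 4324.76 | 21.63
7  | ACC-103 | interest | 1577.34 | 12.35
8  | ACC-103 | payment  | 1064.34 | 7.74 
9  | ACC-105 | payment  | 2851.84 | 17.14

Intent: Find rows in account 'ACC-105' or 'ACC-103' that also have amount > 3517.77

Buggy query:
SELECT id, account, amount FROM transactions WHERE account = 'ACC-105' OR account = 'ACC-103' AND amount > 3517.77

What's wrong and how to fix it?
Bug: Without parentheses, AND is evaluated before OR, so the amount filter only applies to the 'ACC-103' branch

Fix: Group the OR with parentheses (or use IN), then AND the threshold

Corrected query:
SELECT id, account, amount FROM transactions WHERE (account = 'ACC-105' OR account = 'ACC-103') AND amount > 3517.77

Result:
id | account | amount 
---+---------+--------
1  | ACC-103 | 4780.24
2  | ACC-105 | 3803.3 
5  | ACC-103 | 3643.01
6  | ACC-103 | 4324.76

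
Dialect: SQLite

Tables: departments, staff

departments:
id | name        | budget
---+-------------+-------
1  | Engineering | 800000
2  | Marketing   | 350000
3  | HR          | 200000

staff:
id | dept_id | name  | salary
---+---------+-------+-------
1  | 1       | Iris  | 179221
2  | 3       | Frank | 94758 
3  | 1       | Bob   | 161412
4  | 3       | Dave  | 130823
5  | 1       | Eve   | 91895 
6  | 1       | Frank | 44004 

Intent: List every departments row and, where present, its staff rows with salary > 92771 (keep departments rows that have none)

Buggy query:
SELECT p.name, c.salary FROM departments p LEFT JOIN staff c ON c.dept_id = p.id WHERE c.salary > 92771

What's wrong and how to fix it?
Bug: Filtering c.salary in WHERE discards the NULL rows produced by LEFT JOIN, turning it into an inner join

Fix: Move the right-table condition into the ON clause so unmatched parents are kept

Corrected query:
SELECT p.name, c.salary FROM departments p LEFT JOIN staff c ON c.dept_id = p.id AND c.salary > 92771

Result:
name        | salary
------------+-------
Engineering | 161412
Engineering | 179221
Marketing   | NULL  
HR          | 94758 
HR          | 130823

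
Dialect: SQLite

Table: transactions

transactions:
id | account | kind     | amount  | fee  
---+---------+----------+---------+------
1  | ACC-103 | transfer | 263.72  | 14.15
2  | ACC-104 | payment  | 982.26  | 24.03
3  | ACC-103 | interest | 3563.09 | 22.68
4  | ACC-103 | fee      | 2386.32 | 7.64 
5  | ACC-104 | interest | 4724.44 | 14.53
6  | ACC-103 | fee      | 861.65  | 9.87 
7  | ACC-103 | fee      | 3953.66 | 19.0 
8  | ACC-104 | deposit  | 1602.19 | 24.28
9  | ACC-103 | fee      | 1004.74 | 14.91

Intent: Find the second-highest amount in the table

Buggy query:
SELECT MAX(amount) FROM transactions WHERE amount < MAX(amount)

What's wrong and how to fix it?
Bug: The inner MAX is an aggregate inside WHERE, which is not allowed

Fix: Compute the overall MAX in a subquery, then take MAX of rows below it

Corrected query:
SELECT MAX(amount) FROM transactions WHERE amount < (SELECT MAX(amount) FROM transactions)

Result:
MAX(amount)
-----------
3953.66    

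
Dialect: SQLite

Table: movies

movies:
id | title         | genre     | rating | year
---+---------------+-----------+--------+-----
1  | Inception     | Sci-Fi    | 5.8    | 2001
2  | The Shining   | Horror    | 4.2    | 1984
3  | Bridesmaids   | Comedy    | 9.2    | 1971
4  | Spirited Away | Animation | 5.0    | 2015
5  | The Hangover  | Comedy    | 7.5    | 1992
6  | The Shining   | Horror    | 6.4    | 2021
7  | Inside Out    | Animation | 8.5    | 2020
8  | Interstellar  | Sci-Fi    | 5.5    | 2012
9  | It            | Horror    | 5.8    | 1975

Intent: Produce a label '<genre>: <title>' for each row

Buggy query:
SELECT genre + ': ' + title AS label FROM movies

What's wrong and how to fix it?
Bug: SQLite uses || for string concatenation; + coerces text to numbers (yielding 0)

Fix: Use the || operator for string concatenation

Corrected query:
SELECT genre || ': ' || title AS label FROM movies

Result:
label                   
------------------------
Sci-Fi: Inception       
Horror: The Shining     
Comedy: Bridesmaids     
Animation: Spirited Away
Comedy: The Hangover    
Horror: The Shining     
Animation: Inside Out   
Sci-Fi: Interstellar    
Horror: It              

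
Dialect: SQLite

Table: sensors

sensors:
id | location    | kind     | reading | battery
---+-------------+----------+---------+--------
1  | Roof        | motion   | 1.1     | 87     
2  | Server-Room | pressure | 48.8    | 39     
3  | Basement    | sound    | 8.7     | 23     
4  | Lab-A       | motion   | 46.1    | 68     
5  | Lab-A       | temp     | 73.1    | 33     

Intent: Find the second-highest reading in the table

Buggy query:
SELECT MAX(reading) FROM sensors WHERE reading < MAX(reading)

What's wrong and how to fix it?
Bug: MAX(reading) on the right of the comparison is an aggregate-in-WHERE error

Fix: Put the inner MAX in a scalar subquery

Corrected query:
SELECT MAX(reading) FROM sensors WHERE reading < (SELECT MAX(reading) FROM sensors)

Result:
MAX(reading)
------------
48.8        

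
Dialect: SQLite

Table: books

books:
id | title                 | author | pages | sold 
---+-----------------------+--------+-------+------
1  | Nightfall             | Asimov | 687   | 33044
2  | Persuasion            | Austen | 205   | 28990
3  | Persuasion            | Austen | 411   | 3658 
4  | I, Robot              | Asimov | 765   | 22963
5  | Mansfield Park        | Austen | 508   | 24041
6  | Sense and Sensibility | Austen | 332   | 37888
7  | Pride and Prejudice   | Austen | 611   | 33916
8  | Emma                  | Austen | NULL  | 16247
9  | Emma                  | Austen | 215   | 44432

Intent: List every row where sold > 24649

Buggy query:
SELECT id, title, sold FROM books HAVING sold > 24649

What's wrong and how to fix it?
Bug: This is a non-aggregate query (no GROUP BY, no aggregates), so in SQLite the HAVING clause is invalid here; a row-level condition belongs in WHERE

Fix: Replace HAVING with WHERE since the condition applies to individual rows

Corrected query:
SELECT id, title, sold FROM books WHERE sold > 24649

Result:
id | title                 | sold 
---+-----------------------+------
1  | Nightfall             | 33044
2  | Persuasion            | 28990
6  | Sense and Sensibility | 37888
7  | Pride and Prejudice   | 33916
9  | Emma                  | 44432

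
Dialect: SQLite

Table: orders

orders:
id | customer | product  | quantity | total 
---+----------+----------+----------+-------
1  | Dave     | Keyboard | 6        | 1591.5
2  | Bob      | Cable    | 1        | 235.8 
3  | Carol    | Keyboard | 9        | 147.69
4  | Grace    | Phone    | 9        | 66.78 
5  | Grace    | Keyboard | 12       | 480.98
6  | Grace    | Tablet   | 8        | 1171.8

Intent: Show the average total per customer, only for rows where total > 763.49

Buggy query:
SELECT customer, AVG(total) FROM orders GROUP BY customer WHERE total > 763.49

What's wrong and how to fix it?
Bug: Row-level WHERE must come before GROUP BY in the clause order

Fix: Move the WHERE clause before GROUP BY

Corrected query:
SELECT customer, AVG(total) FROM orders WHERE total > 763.49 GROUP BY customer

Result:
customer | AVG(total)
---------+-----------
Dave     | 1591.5    
Grace    | 1171.8    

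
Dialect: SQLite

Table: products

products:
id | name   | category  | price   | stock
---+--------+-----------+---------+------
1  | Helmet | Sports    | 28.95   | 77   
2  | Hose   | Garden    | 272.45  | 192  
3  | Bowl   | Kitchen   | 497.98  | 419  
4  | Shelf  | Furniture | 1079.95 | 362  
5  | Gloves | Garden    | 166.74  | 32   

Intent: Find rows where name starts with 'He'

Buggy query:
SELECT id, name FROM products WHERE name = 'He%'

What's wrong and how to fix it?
Bug: Wildcards only work with LIKE; '=' treats '%' as a literal character

Fix: Use LIKE for wildcard pattern matching

Corrected query:
SELECT id, name FROM products WHERE name LIKE 'He%'

Result:
id | name  
---+-------
1  | Helmet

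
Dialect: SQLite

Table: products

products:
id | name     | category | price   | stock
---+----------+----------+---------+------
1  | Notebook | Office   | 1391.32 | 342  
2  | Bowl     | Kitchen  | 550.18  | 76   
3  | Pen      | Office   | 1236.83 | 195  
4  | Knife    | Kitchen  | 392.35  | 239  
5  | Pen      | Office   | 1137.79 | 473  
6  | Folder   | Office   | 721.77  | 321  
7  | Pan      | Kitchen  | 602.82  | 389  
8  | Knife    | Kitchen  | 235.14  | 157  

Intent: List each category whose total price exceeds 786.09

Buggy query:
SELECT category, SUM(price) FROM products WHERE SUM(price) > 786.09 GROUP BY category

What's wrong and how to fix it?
Bug: SUM(price) is an aggregate, but WHERE filters rows before aggregation

Fix: Move the aggregate condition to a HAVING clause

Corrected query:
SELECT category, SUM(price) FROM products GROUP BY category HAVING SUM(price) > 786.09

Result:
category | SUM(price)
---------+-----------
Kitchen  | 1780.49   
Office   | 4487.71   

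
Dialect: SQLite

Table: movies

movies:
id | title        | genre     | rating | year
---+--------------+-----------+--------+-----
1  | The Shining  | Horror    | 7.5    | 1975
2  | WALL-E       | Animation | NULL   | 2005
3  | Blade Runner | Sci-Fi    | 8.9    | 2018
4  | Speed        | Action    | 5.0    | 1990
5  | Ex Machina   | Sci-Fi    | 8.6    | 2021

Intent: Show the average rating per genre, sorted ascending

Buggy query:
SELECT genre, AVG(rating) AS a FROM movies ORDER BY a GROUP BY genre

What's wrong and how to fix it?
Bug: GROUP BY must precede ORDER BY

Fix: Reorder: SELECT … FROM … GROUP BY … ORDER BY …

Corrected query:
SELECT genre, AVG(rating) AS a FROM movies GROUP BY genre ORDER BY a

Result:
genre     | a   
----------+-----
Animation | NULL
Action    | 5   
Horror    | 7.5 
Sci-Fi    | 8.75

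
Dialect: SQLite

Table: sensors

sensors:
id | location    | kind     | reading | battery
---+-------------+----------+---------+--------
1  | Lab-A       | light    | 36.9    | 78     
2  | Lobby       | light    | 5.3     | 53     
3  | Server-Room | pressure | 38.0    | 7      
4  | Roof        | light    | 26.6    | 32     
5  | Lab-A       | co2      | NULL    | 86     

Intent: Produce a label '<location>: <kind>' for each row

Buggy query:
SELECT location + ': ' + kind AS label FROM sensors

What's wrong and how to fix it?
Bug: '+' is numeric addition; on text columns SQLite converts them to 0 instead of concatenating

Fix: Replace + with || to concatenate text

Corrected query:
SELECT location || ': ' || kind AS label FROM sensors

Result:
label                
---------------------
Lab-A: light         
Lobby: light         
Server-Room: pressure
Roof: light          
Lab-A: co2           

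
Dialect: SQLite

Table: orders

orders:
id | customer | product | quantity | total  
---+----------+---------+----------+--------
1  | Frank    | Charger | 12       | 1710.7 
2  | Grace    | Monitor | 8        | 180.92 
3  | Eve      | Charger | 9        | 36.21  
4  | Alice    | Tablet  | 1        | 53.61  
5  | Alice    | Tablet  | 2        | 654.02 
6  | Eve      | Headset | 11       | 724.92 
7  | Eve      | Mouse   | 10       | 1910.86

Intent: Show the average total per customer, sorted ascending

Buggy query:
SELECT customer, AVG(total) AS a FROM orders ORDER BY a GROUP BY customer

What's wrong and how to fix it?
Bug: GROUP BY must precede ORDER BY

Fix: Move ORDER BY to the end, after GROUP BY

Corrected query:
SELECT customer, AVG(total) AS a FROM orders GROUP BY customer ORDER BY a

Result:
customer | a         
---------+-----------
Grace    | 180.92    
Alice    | 353.815   
Eve      | 890.663333
Frank    | 1710.7    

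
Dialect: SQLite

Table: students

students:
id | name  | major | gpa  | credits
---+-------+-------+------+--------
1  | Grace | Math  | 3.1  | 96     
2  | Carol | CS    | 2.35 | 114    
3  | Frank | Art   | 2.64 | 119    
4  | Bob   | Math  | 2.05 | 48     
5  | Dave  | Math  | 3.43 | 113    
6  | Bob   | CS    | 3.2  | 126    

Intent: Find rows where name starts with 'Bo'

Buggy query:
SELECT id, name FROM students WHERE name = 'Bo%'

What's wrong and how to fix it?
Bug: Wildcards only work with LIKE; '=' treats '%' as a literal character

Fix: Use LIKE for wildcard pattern matching

Corrected query:
SELECT id, name FROM students WHERE name LIKE 'Bo%'

Result:
id | name
---+-----
4  | Bob 
6  | Bob 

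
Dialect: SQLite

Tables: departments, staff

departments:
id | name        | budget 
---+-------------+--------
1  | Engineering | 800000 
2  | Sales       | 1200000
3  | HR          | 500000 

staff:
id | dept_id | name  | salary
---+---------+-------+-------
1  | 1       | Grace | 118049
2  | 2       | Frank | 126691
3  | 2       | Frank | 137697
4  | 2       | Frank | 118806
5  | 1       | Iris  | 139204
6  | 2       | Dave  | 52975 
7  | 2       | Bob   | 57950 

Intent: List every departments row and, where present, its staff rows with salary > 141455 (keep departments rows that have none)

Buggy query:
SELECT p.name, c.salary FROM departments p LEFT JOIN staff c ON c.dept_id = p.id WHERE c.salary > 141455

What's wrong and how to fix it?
Bug: A WHERE condition on the right-hand table after LEFT JOIN drops unmatched parents

Fix: Move the right-table condition into the ON clause so unmatched parents are kept

Corrected query:
SELECT p.name, c.salary FROM departments p LEFT JOIN staff c ON c.dept_id = p.id AND c.salary > 141455

Result:
name        | salary
------------+-------
Engineering | NULL  
Sales       | NULL  
HR          | NULL  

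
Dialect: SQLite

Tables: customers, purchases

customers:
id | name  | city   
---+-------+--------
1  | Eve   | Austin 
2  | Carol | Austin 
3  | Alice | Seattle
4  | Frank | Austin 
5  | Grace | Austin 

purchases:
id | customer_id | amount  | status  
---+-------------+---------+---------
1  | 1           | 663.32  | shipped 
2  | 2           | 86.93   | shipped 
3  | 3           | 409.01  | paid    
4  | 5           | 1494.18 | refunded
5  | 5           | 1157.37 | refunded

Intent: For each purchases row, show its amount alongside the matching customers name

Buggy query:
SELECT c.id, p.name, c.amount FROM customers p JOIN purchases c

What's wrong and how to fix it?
Bug: JOIN with no ON clause produces a cartesian product; every purchases row pairs with every customers row

Fix: Add ON c.customer_id = p.id to the JOIN

Corrected query:
SELECT c.id, p.name, c.amount FROM customers p JOIN purchases c ON c.customer_id = p.id

Result:
id | name  | amount 
---+-------+--------
1  | Eve   | 663.32 
2  | Carol | 86.93  
3  | Alice | 409.01 
4  | Grace | 1494.18
5  | Grace | 1157.37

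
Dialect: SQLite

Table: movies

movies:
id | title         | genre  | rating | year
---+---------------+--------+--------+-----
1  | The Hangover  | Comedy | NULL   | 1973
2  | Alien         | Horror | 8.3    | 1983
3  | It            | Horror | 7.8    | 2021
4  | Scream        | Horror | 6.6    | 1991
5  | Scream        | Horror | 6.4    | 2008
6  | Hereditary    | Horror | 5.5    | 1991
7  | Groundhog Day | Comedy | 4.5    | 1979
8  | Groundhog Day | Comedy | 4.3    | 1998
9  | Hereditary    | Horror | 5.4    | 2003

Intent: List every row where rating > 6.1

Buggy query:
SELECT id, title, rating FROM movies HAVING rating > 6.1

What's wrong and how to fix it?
Bug: HAVING filters the output of aggregation, but this query has no GROUP BY and no aggregate functions, so SQLite rejects it (HAVING clause on a non-aggregate query); the condition here is per row

Fix: Use WHERE for row-level filtering

Corrected query:
SELECT id, title, rating FROM movies WHERE rating > 6.1

Result:
id | title  | rating
---+--------+-------
2  | Alien  | 8.3   
3  | It     | 7.8   
4  | Scream | 6.6   
5  | Scream | 6.4   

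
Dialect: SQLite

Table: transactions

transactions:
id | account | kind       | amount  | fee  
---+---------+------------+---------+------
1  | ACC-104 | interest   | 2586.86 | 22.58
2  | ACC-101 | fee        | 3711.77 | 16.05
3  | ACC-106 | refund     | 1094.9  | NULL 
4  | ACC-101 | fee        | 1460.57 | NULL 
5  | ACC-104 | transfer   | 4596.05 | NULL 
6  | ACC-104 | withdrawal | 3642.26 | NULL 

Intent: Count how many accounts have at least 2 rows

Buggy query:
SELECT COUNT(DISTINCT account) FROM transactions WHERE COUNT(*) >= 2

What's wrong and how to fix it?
Bug: WHERE filters individual rows, not groups, so a group-level COUNT is invalid there

Fix: Group first with HAVING COUNT(*) >= 2, then COUNT the resulting groups

Corrected query:
SELECT COUNT(*) FROM (SELECT account FROM transactions GROUP BY account HAVING COUNT(*) >= 2)

Result:
COUNT(*)
--------
2       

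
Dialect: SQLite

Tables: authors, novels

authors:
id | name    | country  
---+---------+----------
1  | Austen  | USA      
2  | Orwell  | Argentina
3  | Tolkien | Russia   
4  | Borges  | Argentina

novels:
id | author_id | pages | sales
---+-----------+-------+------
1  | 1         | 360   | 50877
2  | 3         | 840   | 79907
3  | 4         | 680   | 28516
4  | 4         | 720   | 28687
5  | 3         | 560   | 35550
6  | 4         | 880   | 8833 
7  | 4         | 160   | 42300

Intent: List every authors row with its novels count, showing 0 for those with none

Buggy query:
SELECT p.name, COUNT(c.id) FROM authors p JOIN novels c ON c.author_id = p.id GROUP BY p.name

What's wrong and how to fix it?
Bug: An inner join excludes parents with zero children

Fix: Switch to LEFT JOIN to retain unmatched parent rows

Corrected query:
SELECT p.name, COUNT(c.id) FROM authors p LEFT JOIN novels c ON c.author_id = p.id GROUP BY p.name

Result:
name    | COUNT(c.id)
--------+------------
Austen  | 1          
Borges  | 4          
Orwell  | 0          
Tolkien | 2          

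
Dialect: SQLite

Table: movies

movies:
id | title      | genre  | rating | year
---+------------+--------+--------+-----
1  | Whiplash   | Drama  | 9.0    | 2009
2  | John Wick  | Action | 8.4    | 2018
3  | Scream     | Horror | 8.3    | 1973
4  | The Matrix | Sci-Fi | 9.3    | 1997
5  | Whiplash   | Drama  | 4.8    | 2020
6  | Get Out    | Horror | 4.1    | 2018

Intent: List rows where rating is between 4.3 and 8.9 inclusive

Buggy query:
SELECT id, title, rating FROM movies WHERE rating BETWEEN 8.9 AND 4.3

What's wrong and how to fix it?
Bug: BETWEEN expects the lower bound first; with 8.9 AND 4.3 the range is empty

Fix: Write BETWEEN 4.3 AND 8.9

Corrected query:
SELECT id, title, rating FROM movies WHERE rating BETWEEN 4.3 AND 8.9

Result:
id | title     | rating
---+-----------+-------
2  | John Wick | 8.4   
3  | Scream    | 8.3   
5  | Whiplash  | 4.8   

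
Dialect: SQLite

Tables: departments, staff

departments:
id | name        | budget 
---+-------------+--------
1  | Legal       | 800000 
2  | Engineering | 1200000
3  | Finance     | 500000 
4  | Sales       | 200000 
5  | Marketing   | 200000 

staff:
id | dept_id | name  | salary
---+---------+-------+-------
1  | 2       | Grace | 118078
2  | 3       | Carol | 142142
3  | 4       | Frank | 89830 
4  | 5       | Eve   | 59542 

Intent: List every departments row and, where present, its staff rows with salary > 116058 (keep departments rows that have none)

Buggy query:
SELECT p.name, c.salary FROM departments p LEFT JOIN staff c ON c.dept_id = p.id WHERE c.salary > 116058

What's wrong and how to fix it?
Bug: A WHERE condition on the right-hand table after LEFT JOIN drops unmatched parents

Fix: Move the right-table condition into the ON clause so unmatched parents are kept

Corrected query:
SELECT p.name, c.salary FROM departments p LEFT JOIN staff c ON c.dept_id = p.id AND c.salary > 116058

Result:
name        | salary
------------+-------
Legal       | NULL  
Engineering | 118078
Finance     | 142142
Sales       | NULL  
Marketing   | NULL  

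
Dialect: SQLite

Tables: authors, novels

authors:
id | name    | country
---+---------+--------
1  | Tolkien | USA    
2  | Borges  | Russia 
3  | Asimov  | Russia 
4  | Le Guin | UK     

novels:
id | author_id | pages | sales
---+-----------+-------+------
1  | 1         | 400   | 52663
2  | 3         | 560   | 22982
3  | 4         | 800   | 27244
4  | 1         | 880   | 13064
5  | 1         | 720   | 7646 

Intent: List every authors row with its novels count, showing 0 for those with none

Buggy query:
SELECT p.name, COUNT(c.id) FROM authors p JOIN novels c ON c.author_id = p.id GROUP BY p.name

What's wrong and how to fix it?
Bug: An inner join excludes parents with zero children

Fix: Switch to LEFT JOIN to retain unmatched parent rows

Corrected query:
SELECT p.name, COUNT(c.id) FROM authors p LEFT JOIN novels c ON c.author_id = p.id GROUP BY p.name

Result:
name    | COUNT(c.id)
--------+------------
Asimov  | 1          
Borges  | 0          
Le Guin | 1          
Tolkien | 3          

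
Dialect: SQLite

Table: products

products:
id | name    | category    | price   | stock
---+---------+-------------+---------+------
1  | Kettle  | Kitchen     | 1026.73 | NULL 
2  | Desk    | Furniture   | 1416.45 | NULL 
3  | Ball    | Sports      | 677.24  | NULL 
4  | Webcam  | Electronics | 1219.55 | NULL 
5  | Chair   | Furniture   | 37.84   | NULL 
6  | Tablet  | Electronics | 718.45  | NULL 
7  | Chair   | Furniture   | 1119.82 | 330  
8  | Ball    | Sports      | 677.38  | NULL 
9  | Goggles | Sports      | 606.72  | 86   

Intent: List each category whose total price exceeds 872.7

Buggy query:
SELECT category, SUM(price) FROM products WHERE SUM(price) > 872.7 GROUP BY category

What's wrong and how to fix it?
Bug: WHERE runs before GROUP BY, so aggregates aren't available there

Fix: Use HAVING (which filters groups after aggregation) instead of WHERE

Corrected query:
SELECT category, SUM(price) FROM products GROUP BY category HAVING SUM(price) > 872.7

Result:
category    | SUM(price)
------------+-----------
Electronics | 1938      
Furniture   | 2574.11   
Kitchen     | 1026.73   
Sports      | 1961.34   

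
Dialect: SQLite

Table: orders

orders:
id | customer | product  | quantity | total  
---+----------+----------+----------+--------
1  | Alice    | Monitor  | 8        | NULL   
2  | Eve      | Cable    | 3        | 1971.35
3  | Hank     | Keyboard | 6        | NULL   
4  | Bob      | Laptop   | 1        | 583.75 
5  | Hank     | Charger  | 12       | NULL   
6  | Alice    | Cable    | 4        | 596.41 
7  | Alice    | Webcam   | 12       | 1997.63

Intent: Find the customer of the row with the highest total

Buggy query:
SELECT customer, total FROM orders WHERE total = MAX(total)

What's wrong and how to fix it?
Bug: MAX(total) is an aggregate and cannot be used directly in WHERE

Fix: Wrap MAX in a scalar subquery so WHERE compares against a single value

Corrected query:
SELECT customer, total FROM orders WHERE total = (SELECT MAX(total) FROM orders)

Result:
customer | total  
---------+--------
Alice    | 1997.63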